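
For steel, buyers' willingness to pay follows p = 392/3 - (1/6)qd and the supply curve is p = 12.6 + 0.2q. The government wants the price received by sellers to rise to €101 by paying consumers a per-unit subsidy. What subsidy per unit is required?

Required subsidy s = €44 per unit

At a seller price of 101, quantity supplied is -63 + 5·101 = 442.
Buyers absorb 442 only when they pay pb = 392/3 − (1/6)·442 = 57.
s = ps − pb = 101 − 57 = 44.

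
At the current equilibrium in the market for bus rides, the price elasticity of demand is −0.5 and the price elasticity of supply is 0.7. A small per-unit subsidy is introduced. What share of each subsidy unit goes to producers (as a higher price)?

For a small subsidy around the equilibrium, the benefit split depends on the relative slopes, which at a point are proportional to the elasticities.
Buyer share = εs/(εs + |εd|) = 0.7/(0.7 + 0.5) = 7/12; seller share = |εd|/(εs + |εd|) = 5/12.
So producers capture 5/12 of the subsidy.

Producer share = 5/12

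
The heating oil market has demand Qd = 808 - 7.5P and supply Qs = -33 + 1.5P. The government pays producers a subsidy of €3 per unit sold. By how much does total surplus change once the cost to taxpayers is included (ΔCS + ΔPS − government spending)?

Pre-subsidy: 808 - 7.5P = -33 + 1.5P gives P* = 841/9, Q* = 643/6.
With the subsidy, sellers receive Ps = Pb + 3 for each unit, where Pb is the price buyers pay.
Supply in terms of Pb becomes Qs = -33 + 1.5(Pb + 3) = -28.5 + 1.5Pb. Setting this equal to demand: 808 - 7.5Pb = -28.5 + 1.5Pb, so Pb = 1673/18.
Sellers receive Ps = 1673/18 + 3 = 1727/18; Q' = 808 − 7.5·(1673/18) = 1331/12.
ΔCS = ½(643/6 + 1331/12)(841/9 − 1673/18) = 2617/48; ΔPS = ½(643/6 + 1331/12)(1727/18 − 841/9) = 13085/48.
Government spending = 3 × 1331/12 = 332.75.
Net change = 2617/48 + 13085/48 − 332.75 = -5.625. The loss equals the DWL triangle ½·3·3.75.

Net change in total surplus = -€5.625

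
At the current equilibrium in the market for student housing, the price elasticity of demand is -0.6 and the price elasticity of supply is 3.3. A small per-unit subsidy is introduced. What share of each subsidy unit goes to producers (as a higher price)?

Producer share = 2/13

For a small subsidy around the equilibrium, the benefit split depends on the relative slopes, which at a point are proportional to the elasticities.
Buyer share = εs/(εs + |εd|) = 3.3/(3.3 + 0.6) = 11/13; seller share = |εd|/(εs + |εd|) = 2/13.
So producers capture 2/13 of the subsidy.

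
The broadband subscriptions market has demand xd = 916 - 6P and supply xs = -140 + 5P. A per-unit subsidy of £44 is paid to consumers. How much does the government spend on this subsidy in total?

Government cost = £20240

Pre-subsidy: 916 - 6P = -140 + 5P gives P* = 96, x* = 340.
With the rebate, buyers effectively pay Pb = Ps − 44, where Ps is the price sellers receive.
Demand in terms of Ps becomes xd = 916 − 6(Ps − 44) = 1180 - 6Ps. Setting this equal to supply: 1180 - 6Ps = -140 + 5Ps, so Ps = 120.
Buyers pay Pb = 120 − 44 = 76; x' = -140 + 5·120 = 460.
Government outlay = subsidy × quantity = 44 × 460 = 20240.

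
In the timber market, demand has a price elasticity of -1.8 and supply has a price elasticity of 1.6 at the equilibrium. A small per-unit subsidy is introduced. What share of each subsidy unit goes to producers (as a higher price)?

For a small subsidy around the equilibrium, the benefit split depends on the relative slopes, which at a point are proportional to the elasticities.
Buyer share = εs/(εs + |εd|) = 1.6/(1.6 + 1.8) = 8/17; seller share = |εd|/(εs + |εd|) = 9/17.
So producers capture 9/17 of the subsidy.

Producer share = 9/17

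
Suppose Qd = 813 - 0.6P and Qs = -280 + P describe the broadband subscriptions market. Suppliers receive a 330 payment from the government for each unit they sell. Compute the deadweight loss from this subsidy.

Pre-subsidy: 813 - 0.6P = -280 + P gives P* = 683.125, Q* = 403.125.
With the subsidy, sellers receive Ps = Pb + 330 for each unit, where Pb is the price buyers pay.
Supply in terms of Pb becomes Qs = -280 + 1(Pb + 330) = 50 + Pb. Setting this equal to demand: 813 - 0.6Pb = 50 + Pb, so Pb = 476.875.
Sellers receive Ps = 476.875 + 330 = 806.875; Q' = 813 − 0.6·476.875 = 526.875.
The subsidy expands output by 526.875 − 403.125 = 123.75 past the efficient level; on those units the gap between marginal cost and willingness to pay runs from 0 up to 330.
DWL = ½ × 330 × 123.75 = 20418.75.

Deadweight loss = 20418.75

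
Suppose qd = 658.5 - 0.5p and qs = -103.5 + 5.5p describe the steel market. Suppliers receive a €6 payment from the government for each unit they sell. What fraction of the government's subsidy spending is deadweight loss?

DWL / government spending = 11/4782

Pre-subsidy: 658.5 - 0.5p = -103.5 + 5.5p gives p* = 127, q* = 595.
With the subsidy, sellers receive ps = pb + 6 for each unit, where pb is the price buyers pay.
Supply in terms of pb becomes qs = -103.5 + 5.5(pb + 6) = -70.5 + 5.5pb. Setting this equal to demand: 658.5 - 0.5pb = -70.5 + 5.5pb, so pb = 121.5.
Sellers receive ps = 121.5 + 6 = 127.5; q' = 658.5 − 0.5·121.5 = 597.75.
ΔCS = ½(595 + 597.75)(127 − 121.5) = 3280.0625; ΔPS = ½(595 + 597.75)(127.5 − 127) = 298.1875.
Government spending = 6 × 597.75 = 3586.5.
DWL = ½ × 6 × (597.75 − 595) = 8.25; fraction = 8.25 / 3586.5 = 11/4782.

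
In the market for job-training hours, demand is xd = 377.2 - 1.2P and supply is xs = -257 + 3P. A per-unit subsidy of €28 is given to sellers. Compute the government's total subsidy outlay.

Government cost = €6160

Pre-subsidy: 377.2 - 1.2P = -257 + 3P gives P* = 151, x* = 196.
With the subsidy, sellers receive Ps = Pb + 28 for each unit, where Pb is the price buyers pay.
Supply in terms of Pb becomes xs = -257 + 3(Pb + 28) = -173 + 3Pb. Setting this equal to demand: 377.2 - 1.2Pb = -173 + 3Pb, so Pb = 131.
Sellers receive Ps = 131 + 28 = 159; x' = 377.2 − 1.2·131 = 220.
Government outlay = subsidy × quantity = 28 × 220 = 6160.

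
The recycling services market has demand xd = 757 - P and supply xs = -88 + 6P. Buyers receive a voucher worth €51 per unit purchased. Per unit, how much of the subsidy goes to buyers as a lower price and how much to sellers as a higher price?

Pre-subsidy: 757 - P = -88 + 6P gives P* = 845/7, x* = 4454/7.
With the rebate, buyers effectively pay Pb = Ps − 51, where Ps is the price sellers receive.
Demand in terms of Ps becomes xd = 757 − 1(Ps − 51) = 808 - Ps. Setting this equal to supply: 808 - Ps = -88 + 6Ps, so Ps = 128.
Buyers pay Pb = 128 − 51 = 77; x' = -88 + 6·128 = 680.
Buyers' price falls by P* − Pb = 845/7 − 77 = 306/7; sellers' price rises by Ps − P* = 128 − 845/7 = 51/7.

Buyers gain 306/7 per unit; sellers gain 51/7 per unit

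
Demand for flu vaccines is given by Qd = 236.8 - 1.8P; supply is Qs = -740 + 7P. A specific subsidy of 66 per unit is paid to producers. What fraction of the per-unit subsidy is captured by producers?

Pre-subsidy: 236.8 - 1.8P = -740 + 7P gives P* = 111, Q* = 37.
With the subsidy, sellers receive Ps = Pb + 66 for each unit, where Pb is the price buyers pay.
Supply in terms of Pb becomes Qs = -740 + 7(Pb + 66) = -278 + 7Pb. Setting this equal to demand: 236.8 - 1.8Pb = -278 + 7Pb, so Pb = 58.5.
Sellers receive Ps = 58.5 + 66 = 124.5; Q' = 236.8 − 1.8·58.5 = 131.5.
Buyers' price falls by P* − Pb = 111 − 58.5 = 52.5; sellers' price rises by Ps − P* = 124.5 − 111 = 13.5.
So producers capture 13.5/66 = 9/44 of each unit of subsidy.

Producer share = 9/44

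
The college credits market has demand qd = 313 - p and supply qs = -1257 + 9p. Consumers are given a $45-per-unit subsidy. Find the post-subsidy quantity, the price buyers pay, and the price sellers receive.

Pre-subsidy: 313 - p = -1257 + 9p gives p* = 157, q* = 156.
With the rebate, buyers effectively pay pb = ps − 45, where ps is the price sellers receive.
Demand in terms of ps becomes qd = 313 − 1(ps − 45) = 358 - ps. Setting this equal to supply: 358 - ps = -1257 + 9ps, so ps = 161.5.
Buyers pay pb = 161.5 − 45 = 116.5; q' = -1257 + 9·161.5 = 196.5.

q' = 196.5; buyers pay $116.5; sellers receive $161.5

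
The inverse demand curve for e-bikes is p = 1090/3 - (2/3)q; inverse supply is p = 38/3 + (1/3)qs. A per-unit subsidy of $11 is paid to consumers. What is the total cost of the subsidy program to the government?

Pre-subsidy: 1090/3 - (2/3)q = 38/3 + (1/3)q gives q* = 1052/3 and p* = 1166/9.
With the rebate, buyers effectively pay pb = ps − 11, where ps is the price sellers receive.
On the curves, pb = 1090/3 - (2/3)q and ps = 38/3 + (1/3)q; the wedge ps − pb = 11 gives 38/3 + (1/3)q − (1090/3 - (2/3)q) = 11, so q' = 1085/3.
Then pb = 1090/3 − (2/3)·(1085/3) = 1100/9 and ps = 38/3 + (1/3)·(1085/3) = 1199/9.
Government outlay = subsidy × quantity = 11 × 1085/3 = 11935/3.

Government cost = 11935/3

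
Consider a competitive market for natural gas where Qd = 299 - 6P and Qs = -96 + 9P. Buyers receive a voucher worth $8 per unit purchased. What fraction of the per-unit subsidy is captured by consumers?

Consumer share = 0.6

Pre-subsidy: 299 - 6P = -96 + 9P gives P* = 79/3, Q* = 141.
With the rebate, buyers effectively pay Pb = Ps − 8, where Ps is the price sellers receive.
Demand in terms of Ps becomes Qd = 299 − 6(Ps − 8) = 347 - 6Ps. Setting this equal to supply: 347 - 6Ps = -96 + 9Ps, so Ps = 443/15.
Buyers pay Pb = 443/15 − 8 = 323/15; Q' = -96 + 9·(443/15) = 169.8.
Buyers' price falls by P* − Pb = 79/3 − 323/15 = 4.8; sellers' price rises by Ps − P* = 443/15 − 79/3 = 3.2.
So consumers capture 4.8/8 = 0.6 of each unit of subsidy.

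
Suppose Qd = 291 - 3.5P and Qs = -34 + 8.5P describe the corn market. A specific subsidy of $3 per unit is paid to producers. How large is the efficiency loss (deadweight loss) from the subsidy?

Pre-subsidy: 291 - 3.5P = -34 + 8.5P gives P* = 325/12, Q* = 4709/24.
With the subsidy, sellers receive Ps = Pb + 3 for each unit, where Pb is the price buyers pay.
Supply in terms of Pb becomes Qs = -34 + 8.5(Pb + 3) = -8.5 + 8.5Pb. Setting this equal to demand: 291 - 3.5Pb = -8.5 + 8.5Pb, so Pb = 599/24.
Sellers receive Ps = 599/24 + 3 = 671/24; Q' = 291 − 3.5·(599/24) = 9775/48.
The subsidy expands output by 9775/48 − 4709/24 = 7.4375 past the efficient level; on those units the gap between marginal cost and willingness to pay runs from 0 up to 3.
DWL = ½ × 3 × 7.4375 = 11.15625.

Deadweight loss = $11.15625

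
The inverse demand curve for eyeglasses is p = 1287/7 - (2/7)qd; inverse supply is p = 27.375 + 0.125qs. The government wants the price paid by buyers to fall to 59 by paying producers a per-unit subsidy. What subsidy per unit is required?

Required subsidy s = 23 per unit

At a buyer price of 59, quantity demanded is 643.5 − 3.5·59 = 437.
Sellers supply 437 only when they receive ps = 27.375 + 0.125·437 = 82.
s = ps − pb = 82 − 59 = 23.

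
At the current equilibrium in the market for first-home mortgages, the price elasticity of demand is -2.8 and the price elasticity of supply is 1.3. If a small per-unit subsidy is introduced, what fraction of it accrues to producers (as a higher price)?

Producer share = 28/41

For a small subsidy around the equilibrium, the benefit split depends on the relative slopes, which at a point are proportional to the elasticities.
Buyer share = εs/(εs + |εd|) = 1.3/(1.3 + 2.8) = 13/41; seller share = |εd|/(εs + |εd|) = 28/41.
So producers capture 28/41 of the subsidy.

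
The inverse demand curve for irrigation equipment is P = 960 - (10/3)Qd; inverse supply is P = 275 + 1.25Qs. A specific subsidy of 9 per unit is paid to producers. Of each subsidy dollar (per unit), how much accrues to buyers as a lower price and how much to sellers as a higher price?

Pre-subsidy: 960 - (10/3)Q = 275 + 1.25Q gives Q* = 1644/11 and P* = 5080/11.
With the subsidy, sellers receive Ps = Pb + 9 for each unit, where Pb is the price buyers pay.
On the curves, Pb = 960 - (10/3)Q and Ps = 275 + 1.25Q; the wedge Ps − Pb = 9 gives 275 + 1.25Q − (960 - (10/3)Q) = 9, so Q' = 8328/55.
Then Pb = 960 − (10/3)·(8328/55) = 5008/11 and Ps = 275 + 1.25·(8328/55) = 5107/11.
Buyers' price falls by P* − Pb = 5080/11 − 5008/11 = 72/11; sellers' price rises by Ps − P* = 5107/11 − 5080/11 = 27/11.

Buyers gain 72/11 per unit; sellers gain 27/11 per unit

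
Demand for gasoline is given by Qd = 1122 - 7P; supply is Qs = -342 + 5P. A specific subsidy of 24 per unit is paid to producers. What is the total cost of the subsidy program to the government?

Government cost = 8112

Pre-subsidy: 1122 - 7P = -342 + 5P gives P* = 122, Q* = 268.
With the subsidy, sellers receive Ps = Pb + 24 for each unit, where Pb is the price buyers pay.
Supply in terms of Pb becomes Qs = -342 + 5(Pb + 24) = -222 + 5Pb. Setting this equal to demand: 1122 - 7Pb = -222 + 5Pb, so Pb = 112.
Sellers receive Ps = 112 + 24 = 136; Q' = 1122 − 7·112 = 338.
Government outlay = subsidy × quantity = 24 × 338 = 8112.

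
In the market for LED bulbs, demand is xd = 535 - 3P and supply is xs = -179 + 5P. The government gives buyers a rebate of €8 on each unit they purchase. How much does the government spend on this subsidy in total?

Pre-subsidy: 535 - 3P = -179 + 5P gives P* = 89.25, x* = 267.25.
With the rebate, buyers effectively pay Pb = Ps − 8, where Ps is the price sellers receive.
Demand in terms of Ps becomes xd = 535 − 3(Ps − 8) = 559 - 3Ps. Setting this equal to supply: 559 - 3Ps = -179 + 5Ps, so Ps = 92.25.
Buyers pay Pb = 92.25 − 8 = 84.25; x' = -179 + 5·92.25 = 282.25.
Government outlay = subsidy × quantity = 8 × 282.25 = 2258.

Government cost = €2258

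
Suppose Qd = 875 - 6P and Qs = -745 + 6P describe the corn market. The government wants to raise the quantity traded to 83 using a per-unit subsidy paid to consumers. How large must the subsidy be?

At Q = 83, invert demand for the buyer price: Pb = (875 − 83)/6 = 132; invert supply for the seller price: Ps = (83 − (-745))/6 = 138.
The subsidy must fill the gap: s = Ps − Pb = 138 − 132 = 6.

Required subsidy s = 6 per unit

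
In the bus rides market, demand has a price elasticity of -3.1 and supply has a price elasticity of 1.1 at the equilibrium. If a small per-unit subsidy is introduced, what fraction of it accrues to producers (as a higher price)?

Producer share = 31/42

For a small subsidy around the equilibrium, the benefit split depends on the relative slopes, which at a point are proportional to the elasticities.
Buyer share = εs/(εs + |εd|) = 1.1/(1.1 + 3.1) = 11/42; seller share = |εd|/(εs + |εd|) = 31/42.
So producers capture 31/42 of the subsidy.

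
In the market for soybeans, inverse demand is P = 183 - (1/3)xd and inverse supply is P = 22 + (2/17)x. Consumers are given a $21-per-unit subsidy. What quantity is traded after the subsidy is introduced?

x' = 9282/23

Pre-subsidy: 183 - (1/3)x = 22 + (2/17)x gives x* = 357 and P* = 64.
With the rebate, buyers effectively pay Pb = Ps − 21, where Ps is the price sellers receive.
On the curves, Pb = 183 - (1/3)x and Ps = 22 + (2/17)x; the wedge Ps − Pb = 21 gives 22 + (2/17)x − (183 - (1/3)x) = 21, so x' = 9282/23.
Then Pb = 183 − (1/3)·(9282/23) = 1115/23 and Ps = 22 + (2/17)·(9282/23) = 1598/23.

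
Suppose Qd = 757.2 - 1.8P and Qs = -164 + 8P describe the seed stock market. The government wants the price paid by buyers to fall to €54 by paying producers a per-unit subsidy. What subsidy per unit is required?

Required subsidy s = €49 per unit

At a buyer price of 54, quantity demanded is 757.2 − 1.8·54 = 660.
Sellers supply 660 only when they receive Ps with -164 + 8·Ps = 660, i.e. Ps = 103.
s = Ps − Pb = 103 − 54 = 49.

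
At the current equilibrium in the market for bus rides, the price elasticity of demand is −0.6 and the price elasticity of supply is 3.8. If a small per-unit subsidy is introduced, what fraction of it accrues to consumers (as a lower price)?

For a small subsidy around the equilibrium, the benefit split depends on the relative slopes, which at a point are proportional to the elasticities.
Buyer share = εs/(εs + |εd|) = 3.8/(3.8 + 0.6) = 19/22; seller share = |εd|/(εs + |εd|) = 3/22.

Consumer share = 19/22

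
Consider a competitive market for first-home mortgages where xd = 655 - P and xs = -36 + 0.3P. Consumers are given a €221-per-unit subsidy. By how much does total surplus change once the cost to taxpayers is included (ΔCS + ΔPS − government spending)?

Pre-subsidy: 655 - P = -36 + 0.3P gives P* = 6910/13, x* = 1605/13.
With the rebate, buyers effectively pay Pb = Ps − 221, where Ps is the price sellers receive.
Demand in terms of Ps becomes xd = 655 − 1(Ps − 221) = 876 - Ps. Setting this equal to supply: 876 - Ps = -36 + 0.3Ps, so Ps = 9120/13.
Buyers pay Pb = 9120/13 − 221 = 6247/13; x' = -36 + 0.3·(9120/13) = 2268/13.
ΔCS = ½(1605/13 + 2268/13)(6910/13 − 6247/13) = 197523/26; ΔPS = ½(1605/13 + 2268/13)(9120/13 − 6910/13) = 329205/13.
Government spending = 221 × 2268/13 = 38556.
Net change = 197523/26 + 329205/13 − 38556 = -5635.5. The loss equals the DWL triangle ½·221·51.

Net change in total surplus = -€5635.5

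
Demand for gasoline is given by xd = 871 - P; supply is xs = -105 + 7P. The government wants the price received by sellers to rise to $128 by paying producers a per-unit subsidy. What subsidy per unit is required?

At a seller price of 128, quantity supplied is -105 + 7·128 = 791.
Buyers absorb 791 only when they pay Pb with 871 − 1·Pb = 791, i.e. Pb = 80.
s = Ps − Pb = 128 − 80 = 48.

Required subsidy s = $48 per unit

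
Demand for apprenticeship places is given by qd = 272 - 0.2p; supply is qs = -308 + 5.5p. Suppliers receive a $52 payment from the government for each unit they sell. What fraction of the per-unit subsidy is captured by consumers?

Pre-subsidy: 272 - 0.2p = -308 + 5.5p gives p* = 5800/57, q* = 14344/57.
With the subsidy, sellers receive ps = pb + 52 for each unit, where pb is the price buyers pay.
Supply in terms of pb becomes qs = -308 + 5.5(pb + 52) = -22 + 5.5pb. Setting this equal to demand: 272 - 0.2pb = -22 + 5.5pb, so pb = 980/19.
Sellers receive ps = 980/19 + 52 = 1968/19; q' = 272 − 0.2·(980/19) = 4972/19.
Buyers' price falls by p* − pb = 5800/57 − 980/19 = 2860/57; sellers' price rises by ps − p* = 1968/19 − 5800/57 = 104/57.
So consumers capture (2860/57)/52 = 55/57 of each unit of subsidy.

Consumer share = 55/57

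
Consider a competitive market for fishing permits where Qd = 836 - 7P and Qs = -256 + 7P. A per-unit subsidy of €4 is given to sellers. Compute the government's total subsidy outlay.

Government cost = €1216

Pre-subsidy: 836 - 7P = -256 + 7P gives P* = 78, Q* = 290.
With the subsidy, sellers receive Ps = Pb + 4 for each unit, where Pb is the price buyers pay.
Supply in terms of Pb becomes Qs = -256 + 7(Pb + 4) = -228 + 7Pb. Setting this equal to demand: 836 - 7Pb = -228 + 7Pb, so Pb = 76.
Sellers receive Ps = 76 + 4 = 80; Q' = 836 − 7·76 = 304.
Government outlay = subsidy × quantity = 4 × 304 = 1216.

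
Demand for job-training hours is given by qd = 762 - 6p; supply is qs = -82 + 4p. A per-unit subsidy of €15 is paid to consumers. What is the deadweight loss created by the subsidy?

Pre-subsidy: 762 - 6p = -82 + 4p gives p* = 84.4, q* = 255.6.
With the rebate, buyers effectively pay pb = ps − 15, where ps is the price sellers receive.
Demand in terms of ps becomes qd = 762 − 6(ps − 15) = 852 - 6ps. Setting this equal to supply: 852 - 6ps = -82 + 4ps, so ps = 93.4.
Buyers pay pb = 93.4 − 15 = 78.4; q' = -82 + 4·93.4 = 291.6.
The subsidy expands output by 291.6 − 255.6 = 36 past the efficient level; on those units the gap between marginal cost and willingness to pay runs from 0 up to 15.
DWL = ½ × 15 × 36 = 270.

Deadweight loss = €270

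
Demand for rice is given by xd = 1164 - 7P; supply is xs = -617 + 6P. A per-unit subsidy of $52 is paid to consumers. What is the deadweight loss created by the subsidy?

Pre-subsidy: 1164 - 7P = -617 + 6P gives P* = 137, x* = 205.
With the rebate, buyers effectively pay Pb = Ps − 52, where Ps is the price sellers receive.
Demand in terms of Ps becomes xd = 1164 − 7(Ps − 52) = 1528 - 7Ps. Setting this equal to supply: 1528 - 7Ps = -617 + 6Ps, so Ps = 165.
Buyers pay Pb = 165 − 52 = 113; x' = -617 + 6·165 = 373.
The subsidy expands output by 373 − 205 = 168 past the efficient level; on those units the gap between marginal cost and willingness to pay runs from 0 up to 52.
DWL = ½ × 52 × 168 = 4368.

Deadweight loss = $4368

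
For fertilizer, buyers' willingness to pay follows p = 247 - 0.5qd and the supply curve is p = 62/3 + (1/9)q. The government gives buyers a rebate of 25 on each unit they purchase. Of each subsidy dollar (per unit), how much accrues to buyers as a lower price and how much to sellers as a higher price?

Buyers gain 225/11 per unit; sellers gain 50/11 per unit

Pre-subsidy: 247 - 0.5q = 62/3 + (1/9)q gives q* = 4074/11 and p* = 680/11.
With the rebate, buyers effectively pay pb = ps − 25, where ps is the price sellers receive.
On the curves, pb = 247 - 0.5q and ps = 62/3 + (1/9)q; the wedge ps − pb = 25 gives 62/3 + (1/9)q − (247 - 0.5q) = 25, so q' = 4524/11.
Then pb = 247 − 0.5·(4524/11) = 455/11 and ps = 62/3 + (1/9)·(4524/11) = 730/11.
Buyers' price falls by p* − pb = 680/11 − 455/11 = 225/11; sellers' price rises by ps − p* = 730/11 − 680/11 = 50/11.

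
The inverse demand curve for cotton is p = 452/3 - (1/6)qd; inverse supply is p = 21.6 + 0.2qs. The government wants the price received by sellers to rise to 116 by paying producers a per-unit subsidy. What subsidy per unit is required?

At a seller price of 116, quantity supplied is -108 + 5·116 = 472.
Buyers absorb 472 only when they pay pb = 452/3 − (1/6)·472 = 72.
s = ps − pb = 116 − 72 = 44.

Required subsidy s = 44 per unit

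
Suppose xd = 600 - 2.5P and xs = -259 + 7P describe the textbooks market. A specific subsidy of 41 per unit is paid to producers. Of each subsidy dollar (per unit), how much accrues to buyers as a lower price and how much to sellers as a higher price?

Pre-subsidy: 600 - 2.5P = -259 + 7P gives P* = 1718/19, x* = 7105/19.
With the subsidy, sellers receive Ps = Pb + 41 for each unit, where Pb is the price buyers pay.
Supply in terms of Pb becomes xs = -259 + 7(Pb + 41) = 28 + 7Pb. Setting this equal to demand: 600 - 2.5Pb = 28 + 7Pb, so Pb = 1144/19.
Sellers receive Ps = 1144/19 + 41 = 1923/19; x' = 600 − 2.5·(1144/19) = 8540/19.
Buyers' price falls by P* − Pb = 1718/19 − 1144/19 = 574/19; sellers' price rises by Ps − P* = 1923/19 − 1718/19 = 205/19.

Buyers gain 574/19 per unit; sellers gain 205/19 per unit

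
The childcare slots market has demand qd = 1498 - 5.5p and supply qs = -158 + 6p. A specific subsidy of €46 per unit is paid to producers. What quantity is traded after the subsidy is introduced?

Pre-subsidy: 1498 - 5.5p = -158 + 6p gives p* = 144, q* = 706.
With the subsidy, sellers receive ps = pb + 46 for each unit, where pb is the price buyers pay.
Supply in terms of pb becomes qs = -158 + 6(pb + 46) = 118 + 6pb. Setting this equal to demand: 1498 - 5.5pb = 118 + 6pb, so pb = 120.
Sellers receive ps = 120 + 46 = 166; q' = 1498 − 5.5·120 = 838.

q' = 838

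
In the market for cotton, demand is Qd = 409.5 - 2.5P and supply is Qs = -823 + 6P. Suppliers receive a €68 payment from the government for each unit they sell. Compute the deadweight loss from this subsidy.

Deadweight loss = €4080

Pre-subsidy: 409.5 - 2.5P = -823 + 6P gives P* = 145, Q* = 47.
With the subsidy, sellers receive Ps = Pb + 68 for each unit, where Pb is the price buyers pay.
Supply in terms of Pb becomes Qs = -823 + 6(Pb + 68) = -415 + 6Pb. Setting this equal to demand: 409.5 - 2.5Pb = -415 + 6Pb, so Pb = 97.
Sellers receive Ps = 97 + 68 = 165; Q' = 409.5 − 2.5·97 = 167.
The subsidy expands output by 167 − 47 = 120 past the efficient level; on those units the gap between marginal cost and willingness to pay runs from 0 up to 68.
DWL = ½ × 68 × 120 = 4080.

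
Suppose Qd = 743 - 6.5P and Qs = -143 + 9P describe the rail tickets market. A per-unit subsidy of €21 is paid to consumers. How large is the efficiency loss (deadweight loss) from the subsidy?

Pre-subsidy: 743 - 6.5P = -143 + 9P gives P* = 1772/31, Q* = 11515/31.
With the rebate, buyers effectively pay Pb = Ps − 21, where Ps is the price sellers receive.
Demand in terms of Ps becomes Qd = 743 − 6.5(Ps − 21) = 879.5 - 6.5Ps. Setting this equal to supply: 879.5 - 6.5Ps = -143 + 9Ps, so Ps = 2045/31.
Buyers pay Pb = 2045/31 − 21 = 1394/31; Q' = -143 + 9·(2045/31) = 13972/31.
The subsidy expands output by 13972/31 − 11515/31 = 2457/31 past the efficient level; on those units the gap between marginal cost and willingness to pay runs from 0 up to 21.
DWL = ½ × 21 × 2457/31 = 51597/62.

Deadweight loss = 51597/62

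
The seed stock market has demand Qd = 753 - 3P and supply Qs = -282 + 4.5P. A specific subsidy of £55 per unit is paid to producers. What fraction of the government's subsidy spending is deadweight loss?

DWL / government spending = 33/292

Pre-subsidy: 753 - 3P = -282 + 4.5P gives P* = 138, Q* = 339.
With the subsidy, sellers receive Ps = Pb + 55 for each unit, where Pb is the price buyers pay.
Supply in terms of Pb becomes Qs = -282 + 4.5(Pb + 55) = -34.5 + 4.5Pb. Setting this equal to demand: 753 - 3Pb = -34.5 + 4.5Pb, so Pb = 105.
Sellers receive Ps = 105 + 55 = 160; Q' = 753 − 3·105 = 438.
ΔCS = ½(339 + 438)(138 − 105) = 12820.5; ΔPS = ½(339 + 438)(160 − 138) = 8547.
Government spending = 55 × 438 = 24090.
DWL = ½ × 55 × (438 − 339) = 2722.5; fraction = 2722.5 / 24090 = 33/292.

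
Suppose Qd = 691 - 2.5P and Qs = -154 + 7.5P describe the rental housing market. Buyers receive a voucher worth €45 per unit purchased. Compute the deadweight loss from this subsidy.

Deadweight loss = €1898.4375

Pre-subsidy: 691 - 2.5P = -154 + 7.5P gives P* = 84.5, Q* = 479.75.
With the rebate, buyers effectively pay Pb = Ps − 45, where Ps is the price sellers receive.
Demand in terms of Ps becomes Qd = 691 − 2.5(Ps − 45) = 803.5 - 2.5Ps. Setting this equal to supply: 803.5 - 2.5Ps = -154 + 7.5Ps, so Ps = 95.75.
Buyers pay Pb = 95.75 − 45 = 50.75; Q' = -154 + 7.5·95.75 = 564.125.
The subsidy expands output by 564.125 − 479.75 = 84.375 past the efficient level; on those units the gap between marginal cost and willingness to pay runs from 0 up to 45.
DWL = ½ × 45 × 84.375 = 1898.4375.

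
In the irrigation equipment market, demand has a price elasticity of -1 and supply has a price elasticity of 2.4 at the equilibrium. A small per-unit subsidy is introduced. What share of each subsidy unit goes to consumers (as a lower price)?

Consumer share = 12/17

For a small subsidy around the equilibrium, the benefit split depends on the relative slopes, which at a point are proportional to the elasticities.
Buyer share = εs/(εs + |εd|) = 2.4/(2.4 + 1) = 12/17; seller share = |εd|/(εs + |εd|) = 5/17.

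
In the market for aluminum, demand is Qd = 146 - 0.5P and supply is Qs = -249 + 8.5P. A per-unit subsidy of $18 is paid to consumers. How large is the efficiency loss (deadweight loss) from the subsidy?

Deadweight loss = $76.5

Pre-subsidy: 146 - 0.5P = -249 + 8.5P gives P* = 395/9, Q* = 2233/18.
With the rebate, buyers effectively pay Pb = Ps − 18, where Ps is the price sellers receive.
Demand in terms of Ps becomes Qd = 146 − 0.5(Ps − 18) = 155 - 0.5Ps. Setting this equal to supply: 155 - 0.5Ps = -249 + 8.5Ps, so Ps = 404/9.
Buyers pay Pb = 404/9 − 18 = 242/9; Q' = -249 + 8.5·(404/9) = 1193/9.
The subsidy expands output by 1193/9 − 2233/18 = 8.5 past the efficient level; on those units the gap between marginal cost and willingness to pay runs from 0 up to 18.
DWL = ½ × 18 × 8.5 = 76.5.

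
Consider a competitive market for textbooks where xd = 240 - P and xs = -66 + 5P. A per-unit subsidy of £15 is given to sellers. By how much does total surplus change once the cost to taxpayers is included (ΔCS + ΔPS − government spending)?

Pre-subsidy: 240 - P = -66 + 5P gives P* = 51, x* = 189.
With the subsidy, sellers receive Ps = Pb + 15 for each unit, where Pb is the price buyers pay.
Supply in terms of Pb becomes xs = -66 + 5(Pb + 15) = 9 + 5Pb. Setting this equal to demand: 240 - Pb = 9 + 5Pb, so Pb = 38.5.
Sellers receive Ps = 38.5 + 15 = 53.5; x' = 240 − 1·38.5 = 201.5.
ΔCS = ½(189 + 201.5)(51 − 38.5) = 2440.625; ΔPS = ½(189 + 201.5)(53.5 − 51) = 488.125.
Government spending = 15 × 201.5 = 3022.5.
Net change = 2440.625 + 488.125 − 3022.5 = -93.75. The loss equals the DWL triangle ½·15·12.5.

Net change in total surplus = -£93.75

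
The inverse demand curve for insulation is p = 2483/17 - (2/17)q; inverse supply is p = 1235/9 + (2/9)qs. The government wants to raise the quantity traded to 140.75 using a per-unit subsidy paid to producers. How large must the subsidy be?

At q = 140.75, from the demand curve buyers pay pb = 2483/17 − (2/17)·140.75 = 129.5; from the supply curve sellers need ps = 1235/9 + (2/9)·140.75 = 168.5.
The subsidy must fill the gap: s = ps − pb = 168.5 − 129.5 = 39.

Required subsidy s = 39 per unit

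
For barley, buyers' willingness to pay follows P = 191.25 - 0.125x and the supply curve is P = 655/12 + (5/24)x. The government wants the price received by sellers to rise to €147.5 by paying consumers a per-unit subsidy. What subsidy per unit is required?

Required subsidy s = €12 per unit

At a seller price of 147.5, quantity supplied is -262 + 4.8·147.5 = 446.
Buyers absorb 446 only when they pay Pb = 191.25 − 0.125·446 = 135.5.
s = Ps − Pb = 147.5 − 135.5 = 12.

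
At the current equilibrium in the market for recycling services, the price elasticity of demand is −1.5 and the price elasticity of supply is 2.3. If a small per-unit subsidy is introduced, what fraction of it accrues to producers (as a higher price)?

Producer share = 15/38

For a small subsidy around the equilibrium, the benefit split depends on the relative slopes, which at a point are proportional to the elasticities.
Buyer share = εs/(εs + |εd|) = 2.3/(2.3 + 1.5) = 23/38; seller share = |εd|/(εs + |εd|) = 15/38.
So producers capture 15/38 of the subsidy.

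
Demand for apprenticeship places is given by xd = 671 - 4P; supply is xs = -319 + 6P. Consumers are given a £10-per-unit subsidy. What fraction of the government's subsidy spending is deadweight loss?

DWL / government spending = 12/299

Pre-subsidy: 671 - 4P = -319 + 6P gives P* = 99, x* = 275.
With the rebate, buyers effectively pay Pb = Ps − 10, where Ps is the price sellers receive.
Demand in terms of Ps becomes xd = 671 − 4(Ps − 10) = 711 - 4Ps. Setting this equal to supply: 711 - 4Ps = -319 + 6Ps, so Ps = 103.
Buyers pay Pb = 103 − 10 = 93; x' = -319 + 6·103 = 299.
ΔCS = ½(275 + 299)(99 − 93) = 1722; ΔPS = ½(275 + 299)(103 − 99) = 1148.
Government spending = 10 × 299 = 2990.
DWL = ½ × 10 × (299 − 275) = 120; fraction = 120 / 2990 = 12/299.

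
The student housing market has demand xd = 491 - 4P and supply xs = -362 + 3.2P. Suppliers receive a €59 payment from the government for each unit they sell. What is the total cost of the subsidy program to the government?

Government cost = €7198

Pre-subsidy: 491 - 4P = -362 + 3.2P gives P* = 4265/36, x* = 154/9.
With the subsidy, sellers receive Ps = Pb + 59 for each unit, where Pb is the price buyers pay.
Supply in terms of Pb becomes xs = -362 + 3.2(Pb + 59) = -173.2 + 3.2Pb. Setting this equal to demand: 491 - 4Pb = -173.2 + 3.2Pb, so Pb = 92.25.
Sellers receive Ps = 92.25 + 59 = 151.25; x' = 491 − 4·92.25 = 122.
Government outlay = subsidy × quantity = 59 × 122 = 7198.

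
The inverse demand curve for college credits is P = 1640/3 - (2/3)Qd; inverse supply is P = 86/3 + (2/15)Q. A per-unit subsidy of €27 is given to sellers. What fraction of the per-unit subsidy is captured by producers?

Pre-subsidy: 1640/3 - (2/3)Q = 86/3 + (2/15)Q gives Q* = 647.5 and P* = 115.
With the subsidy, sellers receive Ps = Pb + 27 for each unit, where Pb is the price buyers pay.
On the curves, Pb = 1640/3 - (2/3)Q and Ps = 86/3 + (2/15)Q; the wedge Ps − Pb = 27 gives 86/3 + (2/15)Q − (1640/3 - (2/3)Q) = 27, so Q' = 681.25.
Then Pb = 1640/3 − (2/3)·681.25 = 92.5 and Ps = 86/3 + (2/15)·681.25 = 119.5.
Buyers' price falls by P* − Pb = 115 − 92.5 = 22.5; sellers' price rises by Ps − P* = 119.5 − 115 = 4.5.
So producers capture 4.5/27 = 1/6 of each unit of subsidy.

Producer share = 1/6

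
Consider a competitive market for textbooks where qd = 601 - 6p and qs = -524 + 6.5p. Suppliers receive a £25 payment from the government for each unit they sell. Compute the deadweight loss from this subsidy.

Deadweight loss = £975

Pre-subsidy: 601 - 6p = -524 + 6.5p gives p* = 90, q* = 61.
With the subsidy, sellers receive ps = pb + 25 for each unit, where pb is the price buyers pay.
Supply in terms of pb becomes qs = -524 + 6.5(pb + 25) = -361.5 + 6.5pb. Setting this equal to demand: 601 - 6pb = -361.5 + 6.5pb, so pb = 77.
Sellers receive ps = 77 + 25 = 102; q' = 601 − 6·77 = 139.
The subsidy expands output by 139 − 61 = 78 past the efficient level; on those units the gap between marginal cost and willingness to pay runs from 0 up to 25.
DWL = ½ × 25 × 78 = 975.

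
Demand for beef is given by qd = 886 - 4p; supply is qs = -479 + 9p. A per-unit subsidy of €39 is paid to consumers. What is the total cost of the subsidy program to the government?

Pre-subsidy: 886 - 4p = -479 + 9p gives p* = 105, q* = 466.
With the rebate, buyers effectively pay pb = ps − 39, where ps is the price sellers receive.
Demand in terms of ps becomes qd = 886 − 4(ps − 39) = 1042 - 4ps. Setting this equal to supply: 1042 - 4ps = -479 + 9ps, so ps = 117.
Buyers pay pb = 117 − 39 = 78; q' = -479 + 9·117 = 574.
Government outlay = subsidy × quantity = 39 × 574 = 22386.

Government cost = €22386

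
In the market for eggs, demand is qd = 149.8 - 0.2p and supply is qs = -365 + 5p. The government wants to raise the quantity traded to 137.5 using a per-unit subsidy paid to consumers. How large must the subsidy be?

At q = 137.5, invert demand for the buyer price: pb = (149.8 − 137.5)/0.2 = 61.5; invert supply for the seller price: ps = (137.5 − (-365))/5 = 100.5.
The subsidy must fill the gap: s = ps − pb = 100.5 − 61.5 = 39.

Required subsidy s = 39 per unit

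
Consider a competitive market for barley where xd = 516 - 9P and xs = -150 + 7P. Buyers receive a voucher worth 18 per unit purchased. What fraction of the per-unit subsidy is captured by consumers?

Consumer share = 0.4375

Pre-subsidy: 516 - 9P = -150 + 7P gives P* = 41.625, x* = 141.375.
With the rebate, buyers effectively pay Pb = Ps − 18, where Ps is the price sellers receive.
Demand in terms of Ps becomes xd = 516 − 9(Ps − 18) = 678 - 9Ps. Setting this equal to supply: 678 - 9Ps = -150 + 7Ps, so Ps = 51.75.
Buyers pay Pb = 51.75 − 18 = 33.75; x' = -150 + 7·51.75 = 212.25.
Buyers' price falls by P* − Pb = 41.625 − 33.75 = 7.875; sellers' price rises by Ps − P* = 51.75 − 41.625 = 10.125.
So consumers capture 7.875/18 = 0.4375 of each unit of subsidy.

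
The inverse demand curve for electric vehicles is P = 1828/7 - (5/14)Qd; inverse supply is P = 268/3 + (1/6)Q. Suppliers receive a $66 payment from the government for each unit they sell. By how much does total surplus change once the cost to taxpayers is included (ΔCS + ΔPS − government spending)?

Pre-subsidy: 1828/7 - (5/14)Q = 268/3 + (1/6)Q gives Q* = 328 and P* = 144.
With the subsidy, sellers receive Ps = Pb + 66 for each unit, where Pb is the price buyers pay.
On the curves, Pb = 1828/7 - (5/14)Q and Ps = 268/3 + (1/6)Q; the wedge Ps − Pb = 66 gives 268/3 + (1/6)Q − (1828/7 - (5/14)Q) = 66, so Q' = 454.
Then Pb = 1828/7 − (5/14)·454 = 99 and Ps = 268/3 + (1/6)·454 = 165.
ΔCS = ½(328 + 454)(144 − 99) = 17595; ΔPS = ½(328 + 454)(165 − 144) = 8211.
Government spending = 66 × 454 = 29964.
Net change = 17595 + 8211 − 29964 = -4158. The loss equals the DWL triangle ½·66·126.

Net change in total surplus = -$4158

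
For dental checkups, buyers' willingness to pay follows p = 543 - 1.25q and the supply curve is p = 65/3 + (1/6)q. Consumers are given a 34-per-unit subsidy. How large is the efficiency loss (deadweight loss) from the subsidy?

Pre-subsidy: 543 - 1.25q = 65/3 + (1/6)q gives q* = 368 and p* = 83.
With the rebate, buyers effectively pay pb = ps − 34, where ps is the price sellers receive.
On the curves, pb = 543 - 1.25q and ps = 65/3 + (1/6)q; the wedge ps − pb = 34 gives 65/3 + (1/6)q − (543 - 1.25q) = 34, so q' = 392.
Then pb = 543 − 1.25·392 = 53 and ps = 65/3 + (1/6)·392 = 87.
The subsidy expands output by 392 − 368 = 24 past the efficient level; on those units the gap between marginal cost and willingness to pay runs from 0 up to 34.
DWL = ½ × 34 × 24 = 408.

Deadweight loss = 408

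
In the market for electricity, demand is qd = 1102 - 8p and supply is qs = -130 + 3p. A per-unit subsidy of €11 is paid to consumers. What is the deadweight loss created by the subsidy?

Deadweight loss = €132

Pre-subsidy: 1102 - 8p = -130 + 3p gives p* = 112, q* = 206.
With the rebate, buyers effectively pay pb = ps − 11, where ps is the price sellers receive.
Demand in terms of ps becomes qd = 1102 − 8(ps − 11) = 1190 - 8ps. Setting this equal to supply: 1190 - 8ps = -130 + 3ps, so ps = 120.
Buyers pay pb = 120 − 11 = 109; q' = -130 + 3·120 = 230.
The subsidy expands output by 230 − 206 = 24 past the efficient level; on those units the gap between marginal cost and willingness to pay runs from 0 up to 11.
DWL = ½ × 11 × 24 = 132.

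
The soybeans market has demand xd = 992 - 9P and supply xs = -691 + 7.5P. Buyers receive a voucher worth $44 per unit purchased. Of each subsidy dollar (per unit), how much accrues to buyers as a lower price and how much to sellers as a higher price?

Buyers gain $20 per unit; sellers gain $24 per unit

Pre-subsidy: 992 - 9P = -691 + 7.5P gives P* = 102, x* = 74.
With the rebate, buyers effectively pay Pb = Ps − 44, where Ps is the price sellers receive.
Demand in terms of Ps becomes xd = 992 − 9(Ps − 44) = 1388 - 9Ps. Setting this equal to supply: 1388 - 9Ps = -691 + 7.5Ps, so Ps = 126.
Buyers pay Pb = 126 − 44 = 82; x' = -691 + 7.5·126 = 254.
Buyers' price falls by P* − Pb = 102 − 82 = 20; sellers' price rises by Ps − P* = 126 − 102 = 24.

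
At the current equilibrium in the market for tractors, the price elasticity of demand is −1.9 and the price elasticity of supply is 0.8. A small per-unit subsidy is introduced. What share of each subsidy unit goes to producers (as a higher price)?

For a small subsidy around the equilibrium, the benefit split depends on the relative slopes, which at a point are proportional to the elasticities.
Buyer share = εs/(εs + |εd|) = 0.8/(0.8 + 1.9) = 8/27; seller share = |εd|/(εs + |εd|) = 19/27.
So producers capture 19/27 of the subsidy.

Producer share = 19/27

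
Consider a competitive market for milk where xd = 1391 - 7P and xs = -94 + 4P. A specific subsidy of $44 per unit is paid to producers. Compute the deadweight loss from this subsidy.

Deadweight loss = $2464

Pre-subsidy: 1391 - 7P = -94 + 4P gives P* = 135, x* = 446.
With the subsidy, sellers receive Ps = Pb + 44 for each unit, where Pb is the price buyers pay.
Supply in terms of Pb becomes xs = -94 + 4(Pb + 44) = 82 + 4Pb. Setting this equal to demand: 1391 - 7Pb = 82 + 4Pb, so Pb = 119.
Sellers receive Ps = 119 + 44 = 163; x' = 1391 − 7·119 = 558.
The subsidy expands output by 558 − 446 = 112 past the efficient level; on those units the gap between marginal cost and willingness to pay runs from 0 up to 44.
DWL = ½ × 44 × 112 = 2464.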